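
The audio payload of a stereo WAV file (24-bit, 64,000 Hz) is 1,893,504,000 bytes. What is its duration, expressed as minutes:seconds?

82:11

Byte rate = 64,000 × 3 × 2 = 384,000 bytes/s.
Duration = 1,893,504,000 / 384,000 = 4,931 s.
4,931 s = 82:11.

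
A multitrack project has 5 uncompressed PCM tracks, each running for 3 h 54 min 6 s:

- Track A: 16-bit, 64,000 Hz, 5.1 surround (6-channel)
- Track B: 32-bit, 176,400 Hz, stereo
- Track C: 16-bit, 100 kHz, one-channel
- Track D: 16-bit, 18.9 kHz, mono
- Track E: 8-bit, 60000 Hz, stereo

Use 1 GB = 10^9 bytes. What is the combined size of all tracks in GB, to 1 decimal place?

35.6 GB

3 h 54 min 6 s = 14,046 s.
Track A: 64,000 × 14,046 × 2 × 6 = 10,787,328,000 bytes.
Track B: 176,400 × 14,046 × 4 × 2 = 19,821,715,200 bytes.
Track C: 100,000 × 14,046 × 2 × 1 = 2,809,200,000 bytes.
Track D: 18,900 × 14,046 × 2 × 1 = 530,938,800 bytes.
Track E: 60,000 × 14,046 × 1 × 2 = 1,685,520,000 bytes.
Total = 35,634,702,000 bytes = 35.6 GB.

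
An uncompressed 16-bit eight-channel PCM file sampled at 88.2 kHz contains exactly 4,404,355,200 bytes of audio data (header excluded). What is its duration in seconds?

Byte rate = 88,200 × 2 × 8 = 1,411,200 bytes/s.
Duration = 4,404,355,200 / 1,411,200 = 3,121 s.

3,121 seconds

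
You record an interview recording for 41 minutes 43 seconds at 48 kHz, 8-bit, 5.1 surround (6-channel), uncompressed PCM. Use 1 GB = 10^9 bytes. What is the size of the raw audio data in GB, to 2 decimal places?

0.72 GB

Duration = 41 minutes 43 seconds = 2,503 s.
Bytes = 48,000 samples/s × 2,503 s × 1 bytes/sample × 6 ch = 720,864,000 bytes.
720,864,000 / 1,000,000,000 = 0.72 GB.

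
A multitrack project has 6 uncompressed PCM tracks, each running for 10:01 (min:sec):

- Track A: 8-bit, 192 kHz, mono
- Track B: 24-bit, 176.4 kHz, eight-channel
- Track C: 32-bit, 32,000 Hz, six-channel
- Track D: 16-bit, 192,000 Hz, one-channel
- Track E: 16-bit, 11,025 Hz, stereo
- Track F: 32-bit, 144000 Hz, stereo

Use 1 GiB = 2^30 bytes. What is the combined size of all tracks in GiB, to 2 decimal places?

3.79 GiB

10:01 (min:sec) = 601 s.
Track A: 192,000 × 601 × 1 × 1 = 115,392,000 bytes.
Track B: 176,400 × 601 × 3 × 8 = 2,544,393,600 bytes.
Track C: 32,000 × 601 × 4 × 6 = 461,568,000 bytes.
Track D: 192,000 × 601 × 2 × 1 = 230,784,000 bytes.
Track E: 11,025 × 601 × 2 × 2 = 26,504,100 bytes.
Track F: 144,000 × 601 × 4 × 2 = 692,352,000 bytes.
Total = 4,070,993,700 bytes = 3.79 GiB.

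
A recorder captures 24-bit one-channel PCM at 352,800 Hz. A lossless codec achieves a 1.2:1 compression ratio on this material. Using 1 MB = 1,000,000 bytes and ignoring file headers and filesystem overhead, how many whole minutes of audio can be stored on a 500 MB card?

9 minutes

Uncompressed byte rate = 352,800 × 3 × 1 = 1,058,400 bytes/s.
After 1.2:1 compression, effective rate ≈ 882000 bytes/s.
Capacity = 500 × 1,000,000 = 500,000,000 bytes.
500,000,000 / effective rate ≈ 566.89 s → 9 minutes.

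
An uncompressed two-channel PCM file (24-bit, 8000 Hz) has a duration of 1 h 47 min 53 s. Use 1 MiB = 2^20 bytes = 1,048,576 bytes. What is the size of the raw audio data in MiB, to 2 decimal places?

296.31 MiB

Duration = 1 h 47 min 53 s = 6,473 s.
Bytes = 8,000 samples/s × 6,473 s × 3 bytes/sample × 2 ch = 310,704,000 bytes.
310,704,000 / 1,048,576 = 296.31 MiB.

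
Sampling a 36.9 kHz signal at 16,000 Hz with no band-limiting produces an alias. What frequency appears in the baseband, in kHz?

4.9 kHz

Nyquist = 16,000/2 = 8,000 Hz; 36,900 Hz exceeds it.
Alias = |36,900 − 2×16,000| = |36,900 − 32,000| = 4,900 Hz = 4.9 kHz.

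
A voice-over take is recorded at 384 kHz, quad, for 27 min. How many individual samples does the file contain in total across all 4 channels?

27 min = 1,620 s.
384,000 × 1,620 s × 4 ch = 2,488,320,000 samples.

2,488,320,000 samples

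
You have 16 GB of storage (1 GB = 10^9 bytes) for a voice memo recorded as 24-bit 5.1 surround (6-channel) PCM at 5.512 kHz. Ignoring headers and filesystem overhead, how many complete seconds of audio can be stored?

Uncompressed byte rate = 5,512 × 3 × 6 = 99,216 bytes/s.
Capacity = 16 × 1,000,000,000 = 16,000,000,000 bytes.
16,000,000,000 / 99,216 ≈ 161264.31 s → 161,264 seconds.

161,264 seconds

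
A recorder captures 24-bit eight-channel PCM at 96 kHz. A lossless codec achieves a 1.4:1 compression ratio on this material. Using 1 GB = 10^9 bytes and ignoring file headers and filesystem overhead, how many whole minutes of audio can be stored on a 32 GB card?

324 minutes

Uncompressed byte rate = 96,000 × 3 × 8 = 2,304,000 bytes/s.
After 1.4:1 compression, effective rate ≈ 1645714.29 bytes/s.
Capacity = 32 × 1,000,000,000 = 32,000,000,000 bytes.
32,000,000,000 / effective rate ≈ 19444.44 s → 324 minutes.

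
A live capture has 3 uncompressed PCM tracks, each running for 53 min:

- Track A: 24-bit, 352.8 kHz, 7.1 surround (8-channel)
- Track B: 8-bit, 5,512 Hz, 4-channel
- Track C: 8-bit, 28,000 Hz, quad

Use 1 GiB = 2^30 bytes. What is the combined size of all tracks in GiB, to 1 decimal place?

25.5 GiB

53 min = 3,180 s.
Track A: 352,800 × 3,180 × 3 × 8 = 26,925,696,000 bytes.
Track B: 5,512 × 3,180 × 1 × 4 = 70,112,640 bytes.
Track C: 28,000 × 3,180 × 1 × 4 = 356,160,000 bytes.
Total = 27,351,968,640 bytes = 25.5 GiB.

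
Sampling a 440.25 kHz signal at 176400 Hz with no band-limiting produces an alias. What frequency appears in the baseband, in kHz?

Nyquist = 176,400/2 = 88,200 Hz; 440,250 Hz exceeds it.
Alias = |440,250 − 2×176,400| = |440,250 − 352,800| = 87,450 Hz = 87.45 kHz.

87.45 kHz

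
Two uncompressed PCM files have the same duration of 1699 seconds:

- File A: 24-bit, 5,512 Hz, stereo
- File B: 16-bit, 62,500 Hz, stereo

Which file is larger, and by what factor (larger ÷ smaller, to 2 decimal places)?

File A: 5,512 × 3 × 2 = 33,072 bytes/s.
File B: 62,500 × 2 × 2 = 250,000 bytes/s.
File B is larger; ratio = 424,750,000 / 56,189,328 = 7.56.

File B, by a factor of 7.56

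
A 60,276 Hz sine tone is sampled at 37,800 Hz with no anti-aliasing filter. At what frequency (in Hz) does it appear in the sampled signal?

15,324 Hz

Nyquist = 37,800/2 = 18,900 Hz; 60,276 Hz exceeds it.
Alias = |60,276 − 2×37,800| = |60,276 − 75,600| = 15,324 Hz.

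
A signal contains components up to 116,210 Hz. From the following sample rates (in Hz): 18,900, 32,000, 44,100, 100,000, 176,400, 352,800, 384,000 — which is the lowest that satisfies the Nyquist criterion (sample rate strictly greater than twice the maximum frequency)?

352,800 Hz

Need sample rate > 2 × 116,210 = 232,420 Hz.
Lowest listed rate above 232,420 Hz is 352,800 Hz.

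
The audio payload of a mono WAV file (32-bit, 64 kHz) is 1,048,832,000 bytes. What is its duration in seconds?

Byte rate = 64,000 × 4 × 1 = 256,000 bytes/s.
Duration = 1,048,832,000 / 256,000 = 4,097 s.

4,097 seconds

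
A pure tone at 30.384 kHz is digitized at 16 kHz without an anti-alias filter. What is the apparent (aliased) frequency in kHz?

1.616 kHz

Nyquist = 16,000/2 = 8,000 Hz; 30,384 Hz exceeds it.
Alias = |30,384 − 2×16,000| = |30,384 − 32,000| = 1,616 Hz = 1.616 kHz.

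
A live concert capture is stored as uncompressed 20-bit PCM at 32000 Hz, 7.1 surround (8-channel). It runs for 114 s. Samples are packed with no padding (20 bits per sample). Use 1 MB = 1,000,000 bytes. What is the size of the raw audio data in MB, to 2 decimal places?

72.96 MB

Bits = 32,000 × 114 × 20 × 8 = 583,680,000 bits = 72,960,000 bytes.
72,960,000 / 1,000,000 = 72.96 MB.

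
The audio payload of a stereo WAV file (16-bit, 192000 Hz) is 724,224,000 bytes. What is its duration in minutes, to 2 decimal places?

Byte rate = 192,000 × 2 × 2 = 768,000 bytes/s.
Duration = 724,224,000 / 768,000 = 943 s.
943 s / 60 = 15.72 minutes.

15.72 minutes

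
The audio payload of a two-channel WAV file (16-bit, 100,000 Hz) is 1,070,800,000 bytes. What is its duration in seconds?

2,677 seconds

Byte rate = 100,000 × 2 × 2 = 400,000 bytes/s.
Duration = 1,070,800,000 / 400,000 = 2,677 s.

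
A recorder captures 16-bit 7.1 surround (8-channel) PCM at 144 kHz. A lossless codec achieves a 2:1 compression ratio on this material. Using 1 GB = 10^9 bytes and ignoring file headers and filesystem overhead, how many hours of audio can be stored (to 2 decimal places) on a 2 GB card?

0.48 hours

Uncompressed byte rate = 144,000 × 2 × 8 = 2,304,000 bytes/s.
After 2:1 compression, effective rate ≈ 1152000 bytes/s.
Capacity = 2 × 1,000,000,000 = 2,000,000,000 bytes.
2,000,000,000 / effective rate ≈ 1736.11 s → 0.48 hours.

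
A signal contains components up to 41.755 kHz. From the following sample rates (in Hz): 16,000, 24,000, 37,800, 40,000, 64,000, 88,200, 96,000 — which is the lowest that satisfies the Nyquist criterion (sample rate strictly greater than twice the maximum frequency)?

Need sample rate > 2 × 41,755 = 83,510 Hz.
Lowest listed rate above 83,510 Hz is 88,200 Hz.

88,200 Hz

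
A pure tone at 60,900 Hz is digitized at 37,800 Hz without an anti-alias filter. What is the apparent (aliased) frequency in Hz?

Nyquist = 37,800/2 = 18,900 Hz; 60,900 Hz exceeds it.
Alias = |60,900 − 2×37,800| = |60,900 − 75,600| = 14,700 Hz.

14,700 Hz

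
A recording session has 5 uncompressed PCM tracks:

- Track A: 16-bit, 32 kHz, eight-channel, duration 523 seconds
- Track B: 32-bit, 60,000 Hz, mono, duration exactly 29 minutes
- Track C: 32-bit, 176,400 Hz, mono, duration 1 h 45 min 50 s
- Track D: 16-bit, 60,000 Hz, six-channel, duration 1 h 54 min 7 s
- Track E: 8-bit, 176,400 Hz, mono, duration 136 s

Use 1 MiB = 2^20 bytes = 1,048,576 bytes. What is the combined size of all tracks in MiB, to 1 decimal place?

9651.0 MiB

Track A: 32,000 × 523 × 2 × 8 = 267,776,000 bytes.
Track B: exactly 29 minutes = 1,740 s; 60,000 × 1,740 × 4 × 1 = 417,600,000 bytes.
Track C: 1 h 45 min 50 s = 6,350 s; 176,400 × 6,350 × 4 × 1 = 4,480,560,000 bytes.
Track D: 1 h 54 min 7 s = 6,847 s; 60,000 × 6,847 × 2 × 6 = 4,929,840,000 bytes.
Track E: 176,400 × 136 × 1 × 1 = 23,990,400 bytes.
Total = 10,119,766,400 bytes = 9651.0 MiB.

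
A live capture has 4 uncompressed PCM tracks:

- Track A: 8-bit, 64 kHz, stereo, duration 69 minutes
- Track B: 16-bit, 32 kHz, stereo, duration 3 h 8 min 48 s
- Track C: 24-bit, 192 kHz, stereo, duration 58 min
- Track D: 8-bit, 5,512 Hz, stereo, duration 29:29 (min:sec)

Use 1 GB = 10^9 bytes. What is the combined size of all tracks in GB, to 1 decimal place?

6.0 GB

Track A: 69 minutes = 4,140 s; 64,000 × 4,140 × 1 × 2 = 529,920,000 bytes.
Track B: 3 h 8 min 48 s = 11,328 s; 32,000 × 11,328 × 2 × 2 = 1,449,984,000 bytes.
Track C: 58 min = 3,480 s; 192,000 × 3,480 × 3 × 2 = 4,008,960,000 bytes.
Track D: 29:29 (min:sec) = 1,769 s; 5,512 × 1,769 × 1 × 2 = 19,501,456 bytes.
Total = 6,008,365,456 bytes = 6.0 GB.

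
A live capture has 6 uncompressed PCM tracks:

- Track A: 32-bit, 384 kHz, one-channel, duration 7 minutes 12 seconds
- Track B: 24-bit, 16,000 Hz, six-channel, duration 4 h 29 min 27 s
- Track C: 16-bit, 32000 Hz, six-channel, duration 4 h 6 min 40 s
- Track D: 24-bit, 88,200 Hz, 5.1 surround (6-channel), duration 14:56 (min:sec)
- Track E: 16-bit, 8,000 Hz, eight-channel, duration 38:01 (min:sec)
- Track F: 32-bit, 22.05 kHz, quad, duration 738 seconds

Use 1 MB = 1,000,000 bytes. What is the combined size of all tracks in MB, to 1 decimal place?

12977.7 MB

Track A: 7 minutes 12 seconds = 432 s; 384,000 × 432 × 4 × 1 = 663,552,000 bytes.
Track B: 4 h 29 min 27 s = 16,167 s; 16,000 × 16,167 × 3 × 6 = 4,656,096,000 bytes.
Track C: 4 h 6 min 40 s = 14,800 s; 32,000 × 14,800 × 2 × 6 = 5,683,200,000 bytes.
Track D: 14:56 (min:sec) = 896 s; 88,200 × 896 × 3 × 6 = 1,422,489,600 bytes.
Track E: 38:01 (min:sec) = 2,281 s; 8,000 × 2,281 × 2 × 8 = 291,968,000 bytes.
Track F: 22,050 × 738 × 4 × 4 = 260,366,400 bytes.
Total = 12,977,672,000 bytes = 12977.7 MB.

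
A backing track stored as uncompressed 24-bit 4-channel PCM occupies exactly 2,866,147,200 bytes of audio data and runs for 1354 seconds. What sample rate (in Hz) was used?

Bytes = sample_rate × seconds × bytes_per_sample × channels.
sample_rate = 2,866,147,200 / (1,354 × 3 × 4) = 2,866,147,200 / 16,248 = 176,400 Hz.

176,400 Hz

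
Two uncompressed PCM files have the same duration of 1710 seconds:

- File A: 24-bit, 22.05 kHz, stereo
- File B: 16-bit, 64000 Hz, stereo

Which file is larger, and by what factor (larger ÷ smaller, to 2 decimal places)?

File A: 22,050 × 3 × 2 = 132,300 bytes/s.
File B: 64,000 × 2 × 2 = 256,000 bytes/s.
File B is larger; ratio = 437,760,000 / 226,233,000 = 1.93.

File B, by a factor of 1.93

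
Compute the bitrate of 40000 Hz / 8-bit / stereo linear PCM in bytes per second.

Bit rate = 40,000 × 8 × 2 = 640,000 bits/s.
640,000 / 8 = 80,000 bytes/s.

80,000 bytes/s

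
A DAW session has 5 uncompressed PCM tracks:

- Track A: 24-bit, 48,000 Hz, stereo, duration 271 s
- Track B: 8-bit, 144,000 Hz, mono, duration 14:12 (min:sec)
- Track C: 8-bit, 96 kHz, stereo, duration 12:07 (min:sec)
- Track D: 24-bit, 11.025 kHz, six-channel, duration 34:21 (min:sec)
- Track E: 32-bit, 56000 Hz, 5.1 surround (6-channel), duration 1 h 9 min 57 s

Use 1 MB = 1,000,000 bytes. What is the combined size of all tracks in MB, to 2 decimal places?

6390.09 MB

Track A: 48,000 × 271 × 3 × 2 = 78,048,000 bytes.
Track B: 14:12 (min:sec) = 852 s; 144,000 × 852 × 1 × 1 = 122,688,000 bytes.
Track C: 12:07 (min:sec) = 727 s; 96,000 × 727 × 1 × 2 = 139,584,000 bytes.
Track D: 34:21 (min:sec) = 2,061 s; 11,025 × 2,061 × 3 × 6 = 409,005,450 bytes.
Track E: 1 h 9 min 57 s = 4,197 s; 56,000 × 4,197 × 4 × 6 = 5,640,768,000 bytes.
Total = 6,390,093,450 bytes = 6390.09 MB.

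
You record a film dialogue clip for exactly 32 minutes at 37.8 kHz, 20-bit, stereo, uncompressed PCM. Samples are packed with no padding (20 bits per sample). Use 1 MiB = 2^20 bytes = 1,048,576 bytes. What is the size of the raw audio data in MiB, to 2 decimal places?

Duration = exactly 32 minutes = 1,920 s.
Bits = 37,800 × 1,920 × 20 × 2 = 2,903,040,000 bits = 362,880,000 bytes.
362,880,000 / 1,048,576 = 346.07 MiB.

346.07 MiB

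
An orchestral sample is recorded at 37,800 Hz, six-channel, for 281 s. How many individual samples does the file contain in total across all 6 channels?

63,730,800 samples

37,800 × 281 s × 6 ch = 63,730,800 samples.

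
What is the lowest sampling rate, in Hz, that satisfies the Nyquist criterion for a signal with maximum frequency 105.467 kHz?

Minimum sample rate = 2 × 105,467 Hz = 210,934 Hz.

210,934 Hz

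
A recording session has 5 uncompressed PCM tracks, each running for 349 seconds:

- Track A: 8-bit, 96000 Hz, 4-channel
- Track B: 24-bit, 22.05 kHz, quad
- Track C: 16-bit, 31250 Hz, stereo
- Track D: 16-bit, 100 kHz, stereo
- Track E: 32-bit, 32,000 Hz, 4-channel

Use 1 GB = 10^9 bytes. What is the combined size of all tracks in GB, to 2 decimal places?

0.59 GB

Track A: 96,000 × 349 × 1 × 4 = 134,016,000 bytes.
Track B: 22,050 × 349 × 3 × 4 = 92,345,400 bytes.
Track C: 31,250 × 349 × 2 × 2 = 43,625,000 bytes.
Track D: 100,000 × 349 × 2 × 2 = 139,600,000 bytes.
Track E: 32,000 × 349 × 4 × 4 = 178,688,000 bytes.
Total = 588,274,400 bytes = 0.59 GB.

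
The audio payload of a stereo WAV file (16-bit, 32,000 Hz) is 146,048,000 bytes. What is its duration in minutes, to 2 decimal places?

19.02 minutes

Byte rate = 32,000 × 2 × 2 = 128,000 bytes/s.
Duration = 146,048,000 / 128,000 = 1,141 s.
1,141 s / 60 = 19.02 minutes.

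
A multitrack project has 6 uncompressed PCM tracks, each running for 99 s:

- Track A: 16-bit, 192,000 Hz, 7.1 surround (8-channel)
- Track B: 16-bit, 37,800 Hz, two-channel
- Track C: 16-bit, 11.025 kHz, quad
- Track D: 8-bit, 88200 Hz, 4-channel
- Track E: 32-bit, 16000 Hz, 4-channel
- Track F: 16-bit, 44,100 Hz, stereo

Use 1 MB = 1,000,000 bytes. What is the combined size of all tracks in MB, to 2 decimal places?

405.56 MB

Track A: 192,000 × 99 × 2 × 8 = 304,128,000 bytes.
Track B: 37,800 × 99 × 2 × 2 = 14,968,800 bytes.
Track C: 11,025 × 99 × 2 × 4 = 8,731,800 bytes.
Track D: 88,200 × 99 × 1 × 4 = 34,927,200 bytes.
Track E: 16,000 × 99 × 4 × 4 = 25,344,000 bytes.
Track F: 44,100 × 99 × 2 × 2 = 17,463,600 bytes.
Total = 405,563,400 bytes = 405.56 MB.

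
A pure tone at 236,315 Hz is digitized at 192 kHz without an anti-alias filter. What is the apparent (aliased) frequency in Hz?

Nyquist = 192,000/2 = 96,000 Hz; 236,315 Hz exceeds it.
Alias = |236,315 − 1×192,000| = |236,315 − 192,000| = 44,315 Hz.

44,315 Hz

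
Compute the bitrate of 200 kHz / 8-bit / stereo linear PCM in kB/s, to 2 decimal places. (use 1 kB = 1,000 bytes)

Bit rate = 200,000 × 8 × 2 = 3,200,000 bits/s.
3,200,000 / 8 = 400,000 B/s = 400.00 kB/s.

400.00 kB/s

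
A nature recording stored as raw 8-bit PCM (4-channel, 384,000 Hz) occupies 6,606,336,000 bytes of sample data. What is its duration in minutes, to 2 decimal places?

Byte rate = 384,000 × 1 × 4 = 1,536,000 bytes/s.
Duration = 6,606,336,000 / 1,536,000 = 4,301 s.
4,301 s / 60 = 71.68 minutes.

71.68 minutes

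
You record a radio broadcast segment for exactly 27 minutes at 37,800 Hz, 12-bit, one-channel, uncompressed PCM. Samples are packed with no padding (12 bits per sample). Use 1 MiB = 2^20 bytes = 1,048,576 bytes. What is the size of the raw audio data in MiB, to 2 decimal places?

Duration = exactly 27 minutes = 1,620 s.
Bits = 37,800 × 1,620 × 12 × 1 = 734,832,000 bits = 91,854,000 bytes.
91,854,000 / 1,048,576 = 87.60 MiB.

87.60 MiB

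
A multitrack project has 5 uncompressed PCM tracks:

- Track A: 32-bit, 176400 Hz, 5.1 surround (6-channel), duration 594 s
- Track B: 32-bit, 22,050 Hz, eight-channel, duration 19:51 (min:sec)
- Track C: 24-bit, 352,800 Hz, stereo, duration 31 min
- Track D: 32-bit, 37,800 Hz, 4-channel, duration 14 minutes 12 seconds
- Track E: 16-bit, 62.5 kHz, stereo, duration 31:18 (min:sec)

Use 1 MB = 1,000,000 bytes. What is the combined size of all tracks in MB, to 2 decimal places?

8277.17 MB

Track A: 176,400 × 594 × 4 × 6 = 2,514,758,400 bytes.
Track B: 19:51 (min:sec) = 1,191 s; 22,050 × 1,191 × 4 × 8 = 840,369,600 bytes.
Track C: 31 min = 1,860 s; 352,800 × 1,860 × 3 × 2 = 3,937,248,000 bytes.
Track D: 14 minutes 12 seconds = 852 s; 37,800 × 852 × 4 × 4 = 515,289,600 bytes.
Track E: 31:18 (min:sec) = 1,878 s; 62,500 × 1,878 × 2 × 2 = 469,500,000 bytes.
Total = 8,277,165,600 bytes = 8277.17 MB.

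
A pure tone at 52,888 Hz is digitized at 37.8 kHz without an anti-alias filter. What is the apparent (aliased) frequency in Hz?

Nyquist = 37,800/2 = 18,900 Hz; 52,888 Hz exceeds it.
Alias = |52,888 − 1×37,800| = |52,888 − 37,800| = 15,088 Hz.

15,088 Hz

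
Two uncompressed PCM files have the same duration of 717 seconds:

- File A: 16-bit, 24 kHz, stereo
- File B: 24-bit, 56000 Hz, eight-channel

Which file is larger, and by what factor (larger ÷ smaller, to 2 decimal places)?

File A: 24,000 × 2 × 2 = 96,000 bytes/s.
File B: 56,000 × 3 × 8 = 1,344,000 bytes/s.
File B is larger; ratio = 963,648,000 / 68,832,000 = 14.00.

File B, by a factor of 14.00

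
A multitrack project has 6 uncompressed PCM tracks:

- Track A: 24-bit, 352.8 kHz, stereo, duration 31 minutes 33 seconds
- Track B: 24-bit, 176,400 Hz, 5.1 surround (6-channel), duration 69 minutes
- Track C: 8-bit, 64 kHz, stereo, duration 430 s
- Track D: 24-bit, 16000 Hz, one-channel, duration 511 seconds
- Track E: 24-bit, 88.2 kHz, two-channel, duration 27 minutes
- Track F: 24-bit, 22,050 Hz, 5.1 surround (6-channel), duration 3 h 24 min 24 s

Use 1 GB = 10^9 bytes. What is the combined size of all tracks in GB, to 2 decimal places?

22.96 GB

Track A: 31 minutes 33 seconds = 1,893 s; 352,800 × 1,893 × 3 × 2 = 4,007,102,400 bytes.
Track B: 69 minutes = 4,140 s; 176,400 × 4,140 × 3 × 6 = 13,145,328,000 bytes.
Track C: 64,000 × 430 × 1 × 2 = 55,040,000 bytes.
Track D: 16,000 × 511 × 3 × 1 = 24,528,000 bytes.
Track E: 27 minutes = 1,620 s; 88,200 × 1,620 × 3 × 2 = 857,304,000 bytes.
Track F: 3 h 24 min 24 s = 12,264 s; 22,050 × 12,264 × 3 × 6 = 4,867,581,600 bytes.
Total = 22,956,884,000 bytes = 22.96 GB.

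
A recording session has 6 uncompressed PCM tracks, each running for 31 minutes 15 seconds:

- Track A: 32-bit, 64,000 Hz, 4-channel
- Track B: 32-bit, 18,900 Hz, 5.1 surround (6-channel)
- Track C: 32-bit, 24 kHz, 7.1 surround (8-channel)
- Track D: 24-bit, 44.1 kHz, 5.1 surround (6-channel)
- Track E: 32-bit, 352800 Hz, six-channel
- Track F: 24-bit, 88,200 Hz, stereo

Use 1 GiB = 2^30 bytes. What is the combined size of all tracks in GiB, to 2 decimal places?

31 minutes 15 seconds = 1,875 s.
Track A: 64,000 × 1,875 × 4 × 4 = 1,920,000,000 bytes.
Track B: 18,900 × 1,875 × 4 × 6 = 850,500,000 bytes.
Track C: 24,000 × 1,875 × 4 × 8 = 1,440,000,000 bytes.
Track D: 44,100 × 1,875 × 3 × 6 = 1,488,375,000 bytes.
Track E: 352,800 × 1,875 × 4 × 6 = 15,876,000,000 bytes.
Track F: 88,200 × 1,875 × 3 × 2 = 992,250,000 bytes.
Total = 22,567,125,000 bytes = 21.02 GiB.

21.02 GiB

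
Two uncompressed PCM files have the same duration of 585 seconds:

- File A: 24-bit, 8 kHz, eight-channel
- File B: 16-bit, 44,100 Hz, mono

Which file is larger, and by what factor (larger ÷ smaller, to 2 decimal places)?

File A: 8,000 × 3 × 8 = 192,000 bytes/s.
File B: 44,100 × 2 × 1 = 88,200 bytes/s.
File A is larger; ratio = 112,320,000 / 51,597,000 = 2.18.

File A, by a factor of 2.18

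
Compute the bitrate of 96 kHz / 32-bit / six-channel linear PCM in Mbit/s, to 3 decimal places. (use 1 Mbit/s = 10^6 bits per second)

18.432 Mbit/s

Bit rate = 96,000 × 32 × 6 = 18,432,000 bits/s.
= 18.432 Mbit/s.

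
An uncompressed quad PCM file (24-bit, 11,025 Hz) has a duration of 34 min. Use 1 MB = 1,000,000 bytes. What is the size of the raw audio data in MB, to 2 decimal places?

269.89 MB

Duration = 34 min = 2,040 s.
Bytes = 11,025 samples/s × 2,040 s × 3 bytes/sample × 4 ch = 269,892,000 bytes.
269,892,000 / 1,000,000 = 269.89 MB.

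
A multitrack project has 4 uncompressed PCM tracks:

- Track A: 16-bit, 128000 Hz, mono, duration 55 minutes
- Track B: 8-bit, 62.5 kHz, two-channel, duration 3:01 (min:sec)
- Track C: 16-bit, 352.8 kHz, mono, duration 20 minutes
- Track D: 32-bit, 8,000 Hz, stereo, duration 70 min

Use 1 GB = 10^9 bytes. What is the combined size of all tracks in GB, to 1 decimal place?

2.0 GB

Track A: 55 minutes = 3,300 s; 128,000 × 3,300 × 2 × 1 = 844,800,000 bytes.
Track B: 3:01 (min:sec) = 181 s; 62,500 × 181 × 1 × 2 = 22,625,000 bytes.
Track C: 20 minutes = 1,200 s; 352,800 × 1,200 × 2 × 1 = 846,720,000 bytes.
Track D: 70 min = 4,200 s; 8,000 × 4,200 × 4 × 2 = 268,800,000 bytes.
Total = 1,982,945,000 bytes = 2.0 GB.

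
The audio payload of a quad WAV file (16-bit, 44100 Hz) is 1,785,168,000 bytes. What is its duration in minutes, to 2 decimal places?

Byte rate = 44,100 × 2 × 4 = 352,800 bytes/s.
Duration = 1,785,168,000 / 352,800 = 5,060 s.
5,060 s / 60 = 84.33 minutes.

84.33 minutes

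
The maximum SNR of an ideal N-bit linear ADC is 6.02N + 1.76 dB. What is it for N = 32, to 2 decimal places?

6.02 × 32 + 1.76 = 194.40 dB.

194.40 dB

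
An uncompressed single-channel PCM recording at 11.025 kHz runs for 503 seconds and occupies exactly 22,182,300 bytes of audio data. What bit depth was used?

Bytes per sample = 22,182,300 / (11,025 × 503 × 1) = 22,182,300 / 5,545,575 = 4.
Bit depth = 4 × 8 = 32 bits.

32 bits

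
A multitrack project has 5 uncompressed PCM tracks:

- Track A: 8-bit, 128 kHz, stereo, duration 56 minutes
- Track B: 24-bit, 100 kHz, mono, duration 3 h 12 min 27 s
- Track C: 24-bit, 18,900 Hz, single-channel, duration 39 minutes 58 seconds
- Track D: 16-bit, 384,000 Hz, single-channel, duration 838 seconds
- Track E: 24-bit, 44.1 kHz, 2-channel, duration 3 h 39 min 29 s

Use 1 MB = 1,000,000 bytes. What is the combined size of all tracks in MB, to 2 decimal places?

Track A: 56 minutes = 3,360 s; 128,000 × 3,360 × 1 × 2 = 860,160,000 bytes.
Track B: 3 h 12 min 27 s = 11,547 s; 100,000 × 11,547 × 3 × 1 = 3,464,100,000 bytes.
Track C: 39 minutes 58 seconds = 2,398 s; 18,900 × 2,398 × 3 × 1 = 135,966,600 bytes.
Track D: 384,000 × 838 × 2 × 1 = 643,584,000 bytes.
Track E: 3 h 39 min 29 s = 13,169 s; 44,100 × 13,169 × 3 × 2 = 3,484,517,400 bytes.
Total = 8,588,328,000 bytes = 8588.33 MB.

8588.33 MB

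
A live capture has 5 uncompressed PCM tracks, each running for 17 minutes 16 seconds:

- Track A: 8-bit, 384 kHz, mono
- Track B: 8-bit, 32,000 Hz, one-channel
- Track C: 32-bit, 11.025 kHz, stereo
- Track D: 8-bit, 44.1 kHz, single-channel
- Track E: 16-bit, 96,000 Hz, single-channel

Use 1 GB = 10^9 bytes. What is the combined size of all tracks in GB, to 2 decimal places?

17 minutes 16 seconds = 1,036 s.
Track A: 384,000 × 1,036 × 1 × 1 = 397,824,000 bytes.
Track B: 32,000 × 1,036 × 1 × 1 = 33,152,000 bytes.
Track C: 11,025 × 1,036 × 4 × 2 = 91,375,200 bytes.
Track D: 44,100 × 1,036 × 1 × 1 = 45,687,600 bytes.
Track E: 96,000 × 1,036 × 2 × 1 = 198,912,000 bytes.
Total = 766,950,800 bytes = 0.77 GB.

0.77 GB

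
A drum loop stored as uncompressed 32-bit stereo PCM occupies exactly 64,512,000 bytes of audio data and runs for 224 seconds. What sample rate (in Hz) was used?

Bytes = sample_rate × seconds × bytes_per_sample × channels.
sample_rate = 64,512,000 / (224 × 4 × 2) = 64,512,000 / 1,792 = 36,000 Hz.

36,000 Hz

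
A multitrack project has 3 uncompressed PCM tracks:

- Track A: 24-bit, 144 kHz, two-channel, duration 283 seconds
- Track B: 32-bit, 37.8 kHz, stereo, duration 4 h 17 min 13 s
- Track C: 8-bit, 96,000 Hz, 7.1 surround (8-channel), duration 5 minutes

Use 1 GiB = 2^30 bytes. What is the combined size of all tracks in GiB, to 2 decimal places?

4.79 GiB

Track A: 144,000 × 283 × 3 × 2 = 244,512,000 bytes.
Track B: 4 h 17 min 13 s = 15,433 s; 37,800 × 15,433 × 4 × 2 = 4,666,939,200 bytes.
Track C: 5 minutes = 300 s; 96,000 × 300 × 1 × 8 = 230,400,000 bytes.
Total = 5,141,851,200 bytes = 4.79 GiB.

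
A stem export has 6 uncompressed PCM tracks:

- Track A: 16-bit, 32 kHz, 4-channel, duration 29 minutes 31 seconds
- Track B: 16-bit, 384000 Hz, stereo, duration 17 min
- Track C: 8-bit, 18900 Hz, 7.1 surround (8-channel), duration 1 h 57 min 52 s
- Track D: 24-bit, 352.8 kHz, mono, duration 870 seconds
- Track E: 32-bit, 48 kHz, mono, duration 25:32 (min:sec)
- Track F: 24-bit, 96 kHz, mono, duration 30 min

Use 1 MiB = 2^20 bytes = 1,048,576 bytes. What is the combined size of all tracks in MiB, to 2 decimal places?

4599.32 MiB

Track A: 29 minutes 31 seconds = 1,771 s; 32,000 × 1,771 × 2 × 4 = 453,376,000 bytes.
Track B: 17 min = 1,020 s; 384,000 × 1,020 × 2 × 2 = 1,566,720,000 bytes.
Track C: 1 h 57 min 52 s = 7,072 s; 18,900 × 7,072 × 1 × 8 = 1,069,286,400 bytes.
Track D: 352,800 × 870 × 3 × 1 = 920,808,000 bytes.
Track E: 25:32 (min:sec) = 1,532 s; 48,000 × 1,532 × 4 × 1 = 294,144,000 bytes.
Track F: 30 min = 1,800 s; 96,000 × 1,800 × 3 × 1 = 518,400,000 bytes.
Total = 4,822,734,400 bytes = 4599.32 MiB.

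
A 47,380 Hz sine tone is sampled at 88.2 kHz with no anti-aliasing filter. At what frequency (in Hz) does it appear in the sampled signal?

40,820 Hz

Nyquist = 88,200/2 = 44,100 Hz; 47,380 Hz exceeds it.
Alias = |47,380 − 1×88,200| = |47,380 − 88,200| = 40,820 Hz.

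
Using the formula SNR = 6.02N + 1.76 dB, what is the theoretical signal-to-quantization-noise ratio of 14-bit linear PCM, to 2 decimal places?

86.04 dB

6.02 × 14 + 1.76 = 86.04 dB.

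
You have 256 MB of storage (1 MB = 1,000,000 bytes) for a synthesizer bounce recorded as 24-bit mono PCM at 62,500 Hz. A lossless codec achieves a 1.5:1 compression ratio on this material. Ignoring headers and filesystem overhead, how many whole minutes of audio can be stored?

34 minutes

Uncompressed byte rate = 62,500 × 3 × 1 = 187,500 bytes/s.
After 1.5:1 compression, effective rate ≈ 125000 bytes/s.
Capacity = 256 × 1,000,000 = 256,000,000 bytes.
256,000,000 / effective rate ≈ 2048 s → 34 minutes.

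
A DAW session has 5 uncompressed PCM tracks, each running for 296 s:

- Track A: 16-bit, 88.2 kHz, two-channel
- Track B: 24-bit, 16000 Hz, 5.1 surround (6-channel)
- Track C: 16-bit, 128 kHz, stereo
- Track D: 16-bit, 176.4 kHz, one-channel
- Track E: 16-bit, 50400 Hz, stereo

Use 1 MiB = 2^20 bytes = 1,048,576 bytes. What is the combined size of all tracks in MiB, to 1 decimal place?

Track A: 88,200 × 296 × 2 × 2 = 104,428,800 bytes.
Track B: 16,000 × 296 × 3 × 6 = 85,248,000 bytes.
Track C: 128,000 × 296 × 2 × 2 = 151,552,000 bytes.
Track D: 176,400 × 296 × 2 × 1 = 104,428,800 bytes.
Track E: 50,400 × 296 × 2 × 2 = 59,673,600 bytes.
Total = 505,331,200 bytes = 481.9 MiB.

481.9 MiB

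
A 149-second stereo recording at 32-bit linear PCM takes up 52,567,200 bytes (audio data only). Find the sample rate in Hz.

44,100 Hz

Bytes = sample_rate × seconds × bytes_per_sample × channels.
sample_rate = 52,567,200 / (149 × 4 × 2) = 52,567,200 / 1,192 = 44,100 Hz.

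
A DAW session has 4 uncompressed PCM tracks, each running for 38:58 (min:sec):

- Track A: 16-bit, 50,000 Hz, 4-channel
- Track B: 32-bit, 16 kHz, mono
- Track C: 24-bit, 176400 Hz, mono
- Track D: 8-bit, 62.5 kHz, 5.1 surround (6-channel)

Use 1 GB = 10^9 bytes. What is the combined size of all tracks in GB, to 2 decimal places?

38:58 (min:sec) = 2,338 s.
Track A: 50,000 × 2,338 × 2 × 4 = 935,200,000 bytes.
Track B: 16,000 × 2,338 × 4 × 1 = 149,632,000 bytes.
Track C: 176,400 × 2,338 × 3 × 1 = 1,237,269,600 bytes.
Track D: 62,500 × 2,338 × 1 × 6 = 876,750,000 bytes.
Total = 3,198,851,600 bytes = 3.20 GB.

3.20 GB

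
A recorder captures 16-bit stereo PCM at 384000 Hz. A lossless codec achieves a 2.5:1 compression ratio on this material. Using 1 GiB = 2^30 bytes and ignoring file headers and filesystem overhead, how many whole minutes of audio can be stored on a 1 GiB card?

Uncompressed byte rate = 384,000 × 2 × 2 = 1,536,000 bytes/s.
After 2.5:1 compression, effective rate ≈ 614400 bytes/s.
Capacity = 1 × 1,073,741,824 = 1,073,741,824 bytes.
1,073,741,824 / effective rate ≈ 1747.63 s → 29 minutes.

29 minutes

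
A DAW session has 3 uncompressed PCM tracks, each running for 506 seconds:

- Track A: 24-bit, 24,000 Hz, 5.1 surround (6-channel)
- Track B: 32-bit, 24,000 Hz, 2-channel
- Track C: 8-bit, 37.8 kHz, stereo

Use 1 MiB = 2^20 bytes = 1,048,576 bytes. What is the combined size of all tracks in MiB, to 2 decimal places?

337.60 MiB

Track A: 24,000 × 506 × 3 × 6 = 218,592,000 bytes.
Track B: 24,000 × 506 × 4 × 2 = 97,152,000 bytes.
Track C: 37,800 × 506 × 1 × 2 = 38,253,600 bytes.
Total = 353,997,600 bytes = 337.60 MiB.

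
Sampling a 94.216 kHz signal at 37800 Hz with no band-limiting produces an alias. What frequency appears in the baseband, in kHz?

Nyquist = 37,800/2 = 18,900 Hz; 94,216 Hz exceeds it.
Alias = |94,216 − 2×37,800| = |94,216 − 75,600| = 18,616 Hz = 18.616 kHz.

18.616 kHz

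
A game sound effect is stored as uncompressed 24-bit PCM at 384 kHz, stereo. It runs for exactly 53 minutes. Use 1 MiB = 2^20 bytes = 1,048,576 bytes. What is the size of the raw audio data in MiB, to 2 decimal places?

Duration = exactly 53 minutes = 3,180 s.
Bytes = 384,000 samples/s × 3,180 s × 3 bytes/sample × 2 ch = 7,326,720,000 bytes.
7,326,720,000 / 1,048,576 = 6987.30 MiB.

6987.30 MiB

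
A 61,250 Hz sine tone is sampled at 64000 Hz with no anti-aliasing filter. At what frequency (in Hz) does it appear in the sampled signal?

Nyquist = 64,000/2 = 32,000 Hz; 61,250 Hz exceeds it.
Alias = |61,250 − 1×64,000| = |61,250 − 64,000| = 2,750 Hz.

2,750 Hz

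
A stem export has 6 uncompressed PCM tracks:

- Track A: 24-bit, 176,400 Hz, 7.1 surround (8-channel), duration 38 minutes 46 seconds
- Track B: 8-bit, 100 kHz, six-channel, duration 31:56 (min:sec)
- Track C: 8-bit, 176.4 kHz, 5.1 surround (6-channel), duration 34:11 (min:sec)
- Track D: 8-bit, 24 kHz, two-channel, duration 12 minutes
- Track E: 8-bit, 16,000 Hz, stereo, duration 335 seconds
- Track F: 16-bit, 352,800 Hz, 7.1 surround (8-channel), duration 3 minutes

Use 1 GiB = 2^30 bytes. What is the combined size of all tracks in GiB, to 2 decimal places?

13.25 GiB

Track A: 38 minutes 46 seconds = 2,326 s; 176,400 × 2,326 × 3 × 8 = 9,847,353,600 bytes.
Track B: 31:56 (min:sec) = 1,916 s; 100,000 × 1,916 × 1 × 6 = 1,149,600,000 bytes.
Track C: 34:11 (min:sec) = 2,051 s; 176,400 × 2,051 × 1 × 6 = 2,170,778,400 bytes.
Track D: 12 minutes = 720 s; 24,000 × 720 × 1 × 2 = 34,560,000 bytes.
Track E: 16,000 × 335 × 1 × 2 = 10,720,000 bytes.
Track F: 3 minutes = 180 s; 352,800 × 180 × 2 × 8 = 1,016,064,000 bytes.
Total = 14,229,076,000 bytes = 13.25 GiB.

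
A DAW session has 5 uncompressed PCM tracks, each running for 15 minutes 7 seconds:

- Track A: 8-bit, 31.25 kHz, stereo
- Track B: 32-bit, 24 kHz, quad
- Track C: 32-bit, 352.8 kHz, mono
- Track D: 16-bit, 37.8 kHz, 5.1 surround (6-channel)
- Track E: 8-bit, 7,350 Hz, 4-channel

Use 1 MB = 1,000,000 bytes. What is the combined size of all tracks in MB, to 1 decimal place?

15 minutes 7 seconds = 907 s.
Track A: 31,250 × 907 × 1 × 2 = 56,687,500 bytes.
Track B: 24,000 × 907 × 4 × 4 = 348,288,000 bytes.
Track C: 352,800 × 907 × 4 × 1 = 1,279,958,400 bytes.
Track D: 37,800 × 907 × 2 × 6 = 411,415,200 bytes.
Track E: 7,350 × 907 × 1 × 4 = 26,665,800 bytes.
Total = 2,123,014,900 bytes = 2123.0 MB.

2123.0 MB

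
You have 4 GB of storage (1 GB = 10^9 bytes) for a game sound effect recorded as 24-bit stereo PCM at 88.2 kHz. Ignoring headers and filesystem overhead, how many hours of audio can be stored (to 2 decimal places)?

Uncompressed byte rate = 88,200 × 3 × 2 = 529,200 bytes/s.
Capacity = 4 × 1,000,000,000 = 4,000,000,000 bytes.
4,000,000,000 / 529,200 ≈ 7558.58 s → 2.10 hours.

2.10 hours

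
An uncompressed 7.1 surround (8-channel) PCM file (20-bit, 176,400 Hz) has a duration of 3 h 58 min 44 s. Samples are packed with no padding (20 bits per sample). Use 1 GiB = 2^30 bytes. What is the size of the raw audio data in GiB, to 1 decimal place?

47.1 GiB

Duration = 3 h 58 min 44 s = 14,324 s.
Bits = 176,400 × 14,324 × 20 × 8 = 404,280,576,000 bits = 50,535,072,000 bytes.
50,535,072,000 / 1,073,741,824 = 47.1 GiB.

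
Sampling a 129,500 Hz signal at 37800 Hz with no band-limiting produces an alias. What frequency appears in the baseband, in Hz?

16,100 Hz

Nyquist = 37,800/2 = 18,900 Hz; 129,500 Hz exceeds it.
Alias = |129,500 − 3×37,800| = |129,500 − 113,400| = 16,100 Hz.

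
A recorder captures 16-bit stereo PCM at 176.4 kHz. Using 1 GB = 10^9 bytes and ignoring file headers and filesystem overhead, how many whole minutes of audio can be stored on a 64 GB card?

1,511 minutes

Uncompressed byte rate = 176,400 × 2 × 2 = 705,600 bytes/s.
Capacity = 64 × 1,000,000,000 = 64,000,000,000 bytes.
64,000,000,000 / 705,600 ≈ 90702.95 s → 1,511 minutes.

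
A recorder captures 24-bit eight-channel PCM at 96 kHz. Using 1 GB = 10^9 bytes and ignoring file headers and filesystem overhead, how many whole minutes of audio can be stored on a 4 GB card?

Uncompressed byte rate = 96,000 × 3 × 8 = 2,304,000 bytes/s.
Capacity = 4 × 1,000,000,000 = 4,000,000,000 bytes.
4,000,000,000 / 2,304,000 ≈ 1736.11 s → 28 minutes.

28 minutes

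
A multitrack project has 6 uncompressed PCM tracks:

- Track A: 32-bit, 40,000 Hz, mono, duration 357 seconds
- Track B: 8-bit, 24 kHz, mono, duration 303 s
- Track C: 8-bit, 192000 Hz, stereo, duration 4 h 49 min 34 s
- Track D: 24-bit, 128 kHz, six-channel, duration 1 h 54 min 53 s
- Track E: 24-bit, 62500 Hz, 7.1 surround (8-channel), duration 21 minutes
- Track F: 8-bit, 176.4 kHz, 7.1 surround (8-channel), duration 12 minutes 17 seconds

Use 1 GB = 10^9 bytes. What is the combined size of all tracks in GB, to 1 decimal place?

Track A: 40,000 × 357 × 4 × 1 = 57,120,000 bytes.
Track B: 24,000 × 303 × 1 × 1 = 7,272,000 bytes.
Track C: 4 h 49 min 34 s = 17,374 s; 192,000 × 17,374 × 1 × 2 = 6,671,616,000 bytes.
Track D: 1 h 54 min 53 s = 6,893 s; 128,000 × 6,893 × 3 × 6 = 15,881,472,000 bytes.
Track E: 21 minutes = 1,260 s; 62,500 × 1,260 × 3 × 8 = 1,890,000,000 bytes.
Track F: 12 minutes 17 seconds = 737 s; 176,400 × 737 × 1 × 8 = 1,040,054,400 bytes.
Total = 25,547,534,400 bytes = 25.5 GB.

25.5 GB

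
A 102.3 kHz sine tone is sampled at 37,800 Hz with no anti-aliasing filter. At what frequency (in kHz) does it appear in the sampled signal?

Nyquist = 37,800/2 = 18,900 Hz; 102,300 Hz exceeds it.
Alias = |102,300 − 3×37,800| = |102,300 − 113,400| = 11,100 Hz = 11.1 kHz.

11.1 kHz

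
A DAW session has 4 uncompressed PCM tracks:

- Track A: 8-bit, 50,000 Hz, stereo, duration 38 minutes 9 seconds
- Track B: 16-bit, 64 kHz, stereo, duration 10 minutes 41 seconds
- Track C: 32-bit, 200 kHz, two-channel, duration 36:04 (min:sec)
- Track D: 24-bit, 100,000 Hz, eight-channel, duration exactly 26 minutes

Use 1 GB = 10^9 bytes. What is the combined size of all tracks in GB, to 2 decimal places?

7.60 GB

Track A: 38 minutes 9 seconds = 2,289 s; 50,000 × 2,289 × 1 × 2 = 228,900,000 bytes.
Track B: 10 minutes 41 seconds = 641 s; 64,000 × 641 × 2 × 2 = 164,096,000 bytes.
Track C: 36:04 (min:sec) = 2,164 s; 200,000 × 2,164 × 4 × 2 = 3,462,400,000 bytes.
Track D: exactly 26 minutes = 1,560 s; 100,000 × 1,560 × 3 × 8 = 3,744,000,000 bytes.
Total = 7,599,396,000 bytes = 7.60 GB.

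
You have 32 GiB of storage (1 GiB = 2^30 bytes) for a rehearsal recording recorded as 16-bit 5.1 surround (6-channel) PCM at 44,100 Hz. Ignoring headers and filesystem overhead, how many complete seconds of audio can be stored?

Uncompressed byte rate = 44,100 × 2 × 6 = 529,200 bytes/s.
Capacity = 32 × 1,073,741,824 = 34,359,738,368 bytes.
34,359,738,368 / 529,200 ≈ 64927.7 s → 64,927 seconds.

64,927 seconds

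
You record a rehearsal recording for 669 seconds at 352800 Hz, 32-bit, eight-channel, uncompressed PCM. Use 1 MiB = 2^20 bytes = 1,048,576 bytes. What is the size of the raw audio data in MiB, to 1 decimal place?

7202.9 MiB

Bytes = 352,800 samples/s × 669 s × 4 bytes/sample × 8 ch = 7,552,742,400 bytes.
7,552,742,400 / 1,048,576 = 7202.9 MiB.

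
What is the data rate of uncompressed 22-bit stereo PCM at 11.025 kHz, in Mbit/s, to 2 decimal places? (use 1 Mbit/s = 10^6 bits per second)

Bit rate = 11,025 × 22 × 2 = 485,100 bits/s.
= 0.49 Mbit/s.

0.49 Mbit/s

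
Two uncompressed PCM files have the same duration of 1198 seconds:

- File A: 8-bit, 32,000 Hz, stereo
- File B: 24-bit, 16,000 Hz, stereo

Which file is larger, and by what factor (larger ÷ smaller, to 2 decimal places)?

File A: 32,000 × 1 × 2 = 64,000 bytes/s.
File B: 16,000 × 3 × 2 = 96,000 bytes/s.
File B is larger; ratio = 115,008,000 / 76,672,000 = 1.50.

File B, by a factor of 1.50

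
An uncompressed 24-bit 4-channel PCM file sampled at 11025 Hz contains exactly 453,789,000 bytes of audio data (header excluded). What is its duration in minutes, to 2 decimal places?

Byte rate = 11,025 × 3 × 4 = 132,300 bytes/s.
Duration = 453,789,000 / 132,300 = 3,430 s.
3,430 s / 60 = 57.17 minutes.

57.17 minutes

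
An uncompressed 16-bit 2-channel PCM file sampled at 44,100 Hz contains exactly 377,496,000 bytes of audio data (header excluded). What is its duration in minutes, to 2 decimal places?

35.67 minutes

Byte rate = 44,100 × 2 × 2 = 176,400 bytes/s.
Duration = 377,496,000 / 176,400 = 2,140 s.
2,140 s / 60 = 35.67 minutes.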